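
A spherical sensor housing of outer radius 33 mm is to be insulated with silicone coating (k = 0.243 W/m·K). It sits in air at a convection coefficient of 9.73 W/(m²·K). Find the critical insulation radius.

For a sphere r_cr = 2k/h = 2×0.243/9.73
r_cr = 49.9 mm; since the bare radius (33 mm) is below r_cr, adding a thin layer of insulation will *increase* heat loss.

r_cr ≈ 49.9 mm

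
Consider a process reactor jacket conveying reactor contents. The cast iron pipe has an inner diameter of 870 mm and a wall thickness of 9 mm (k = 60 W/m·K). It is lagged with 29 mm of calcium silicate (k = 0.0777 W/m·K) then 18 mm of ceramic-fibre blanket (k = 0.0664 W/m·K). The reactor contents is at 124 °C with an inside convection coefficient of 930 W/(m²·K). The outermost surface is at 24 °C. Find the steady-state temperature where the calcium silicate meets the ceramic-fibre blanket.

Radial resistances (cylindrical: R_cond = ln(r_o/r_i)/(2πkL), R_conv = 1/(h·2πrL)):
R_inner film = 1/(h_i·2πr₁L) = 1/(930×2π×0.435×1) = 3.934×10^-4 K/W
R_cast iron pipe wall = ln(444/435)/(2π×60×1) = 5.432×10^-5 K/W
R_calcium silicate = ln(473/444)/(2π×0.0777×1) = 0.1296 K/W
R_ceramic-fibre blanket = ln(491/473)/(2π×0.0664×1) = 0.08952 K/W
R_total = 0.2196 K/W
Q = ΔT/R_total = 100/0.2196
Q = 455 W/m
T_interface = T_inner − Q·ΣR(inner→interface) = 124 − 455×0.13

T ≈ 64.8 °C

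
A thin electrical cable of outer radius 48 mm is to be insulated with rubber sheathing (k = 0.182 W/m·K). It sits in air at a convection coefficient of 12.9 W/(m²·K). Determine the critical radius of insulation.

r_cr ≈ 14.1 mm

For a cylinder r_cr = k/h = 0.182/12.9
r_cr = 14.1 mm; since the bare radius (48 mm) is above r_cr, any added insulation will reduce heat loss.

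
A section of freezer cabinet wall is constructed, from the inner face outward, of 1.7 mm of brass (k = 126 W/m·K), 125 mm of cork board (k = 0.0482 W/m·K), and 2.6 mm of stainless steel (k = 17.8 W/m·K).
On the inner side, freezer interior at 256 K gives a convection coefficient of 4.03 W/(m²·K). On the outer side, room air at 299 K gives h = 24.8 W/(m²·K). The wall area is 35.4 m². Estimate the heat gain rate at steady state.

Q ≈ 528 W

Model the wall as resistances in series:
R_inner film = 1/(h_i·A) = 1/(4.03×35.4) = 0.00701 K/W
R_brass = L/(kA) = 0.0017/(126×35.4) = 3.811×10^-7 K/W
R_cork board = L/(kA) = 0.125/(0.0482×35.4) = 0.07326 K/W
R_stainless steel = L/(kA) = 0.0026/(17.8×35.4) = 4.126×10^-6 K/W
R_outer film = 1/(h_o·A) = 1/(24.8×35.4) = 0.001139 K/W
R_total = 0.08141 K/W
Q = ΔT / R_total = 43 / 0.08141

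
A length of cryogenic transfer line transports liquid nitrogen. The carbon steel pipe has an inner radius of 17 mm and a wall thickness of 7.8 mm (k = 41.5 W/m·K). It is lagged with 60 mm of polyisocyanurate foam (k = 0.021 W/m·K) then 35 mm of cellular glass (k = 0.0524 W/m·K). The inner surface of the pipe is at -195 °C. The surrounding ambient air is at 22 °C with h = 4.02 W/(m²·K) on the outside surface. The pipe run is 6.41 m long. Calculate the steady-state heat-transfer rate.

Treating each annulus and film as a series resistance:
R_carbon steel pipe wall = ln(24.8/17)/(2π×41.5×6.41) = 2.259×10^-4 K/W
R_polyisocyanurate foam = ln(84.8/24.8)/(2π×0.021×6.41) = 1.454 K/W
R_cellular glass = ln(119.8/84.8)/(2π×0.0524×6.41) = 0.1637 K/W
R_outer film = 1/(h_o·2πr_oL) = 1/(4.02×2π×0.1198×6.41) = 0.05156 K/W
R_total = 1.669 K/W
Q = ΔT/R_total = 217/1.669

Q ≈ 130 W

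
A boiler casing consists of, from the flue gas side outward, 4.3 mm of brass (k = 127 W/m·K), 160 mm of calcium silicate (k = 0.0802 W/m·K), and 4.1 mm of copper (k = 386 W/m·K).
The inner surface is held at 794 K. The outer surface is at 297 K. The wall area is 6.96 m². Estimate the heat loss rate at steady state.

Using the resistance-network approach (series):
R_brass = L/(kA) = 0.0043/(127×6.96) = 4.865×10^-6 K/W
R_calcium silicate = L/(kA) = 0.16/(0.0802×6.96) = 0.2866 K/W
R_copper = L/(kA) = 0.0041/(386×6.96) = 1.526×10^-6 K/W
R_total = 0.2866 K/W
Q = ΔT / R_total = 497 / 0.2866

Q ≈ 1730 W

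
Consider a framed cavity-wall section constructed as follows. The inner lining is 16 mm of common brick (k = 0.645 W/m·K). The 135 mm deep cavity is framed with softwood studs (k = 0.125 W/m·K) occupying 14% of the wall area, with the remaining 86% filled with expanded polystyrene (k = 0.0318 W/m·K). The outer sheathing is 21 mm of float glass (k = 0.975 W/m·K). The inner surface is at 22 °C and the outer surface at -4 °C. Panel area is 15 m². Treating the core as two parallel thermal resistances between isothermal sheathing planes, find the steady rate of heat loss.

Q ≈ 128 W

Sheathing layers in series; stud and cavity paths in parallel between them.
R_inner = 0.016/(0.645×15) = 0.001654 K/W
R_stud  = 0.135/(0.125×0.14×15) = 0.5143 K/W
R_cav   = 0.135/(0.0318×0.86×15) = 0.3291 K/W
1/R_core = 1/R_stud + 1/R_cav → R_core = 0.2007 K/W
R_outer = 0.021/(0.975×15) = 0.001436 K/W
R_total = 0.2038 K/W
Q = ΔT/R_total = 26/0.2038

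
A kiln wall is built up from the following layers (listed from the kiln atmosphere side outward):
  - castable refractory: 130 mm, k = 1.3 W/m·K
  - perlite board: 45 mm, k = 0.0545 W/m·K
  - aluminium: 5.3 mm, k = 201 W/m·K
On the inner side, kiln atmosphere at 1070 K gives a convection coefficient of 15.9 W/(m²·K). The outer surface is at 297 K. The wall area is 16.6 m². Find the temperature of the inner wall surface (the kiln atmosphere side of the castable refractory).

T ≈ 1020 K

Series thermal resistances:
R_inner film = 1/(h_i·A) = 1/(15.9×16.6) = 0.003789 K/W
R_castable refractory = L/(kA) = 0.13/(1.3×16.6) = 0.006024 K/W
R_perlite board = L/(kA) = 0.045/(0.0545×16.6) = 0.04974 K/W
R_aluminium = L/(kA) = 0.0053/(201×16.6) = 1.588×10^-6 K/W
R_total = 0.05955 K/W;  Q = ΔT/R_total = 773/0.05955 = 12980 W
T_interface = T_inner − Q·ΣR(inner→interface) = 1070 − 13000×0.003789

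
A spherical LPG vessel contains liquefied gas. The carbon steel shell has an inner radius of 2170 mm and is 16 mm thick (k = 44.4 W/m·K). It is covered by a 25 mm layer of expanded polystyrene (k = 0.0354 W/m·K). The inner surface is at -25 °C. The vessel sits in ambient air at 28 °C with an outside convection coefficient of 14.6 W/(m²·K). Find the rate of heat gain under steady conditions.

For a spherical shell R = (1/r₁ − 1/r₂)/(4πk); film R = 1/(h·4πr²). In series:
R_carbon steel shell = (1/2.17 − 1/2.186)/(4π×44.4) = 6.045×10^-6 K/W
R_expanded polystyrene = (1/2.186 − 1/2.211)/(4π×0.0354) = 0.01163 K/W
R_outer film = 1/(h·4πr_o²) = 1/(14.6×4π×2.211²) = 0.001115 K/W
R_total = 0.01275 K/W
Q = ΔT/R_total = 53/0.01275

Q ≈ 4160 W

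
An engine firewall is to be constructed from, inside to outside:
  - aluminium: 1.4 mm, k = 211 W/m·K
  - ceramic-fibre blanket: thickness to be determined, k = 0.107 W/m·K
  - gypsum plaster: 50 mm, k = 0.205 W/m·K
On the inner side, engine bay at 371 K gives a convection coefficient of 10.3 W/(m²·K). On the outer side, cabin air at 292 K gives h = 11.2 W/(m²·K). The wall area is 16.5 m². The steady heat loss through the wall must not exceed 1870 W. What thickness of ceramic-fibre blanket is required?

L ≈ 28.5 mm

Treating each layer as a thermal resistance in series:
R_inner film = 1/(h_i·A) = 1/(10.3×16.5) = 0.005884 K/W
R_aluminium = L/(kA) = 0.0014/(211×16.5) = 4.021×10^-7 K/W
R_gypsum plaster = L/(kA) = 0.05/(0.205×16.5) = 0.01478 K/W
R_outer film = 1/(h_o·A) = 1/(11.2×16.5) = 0.005411 K/W
Sum of the known resistances R_other = 0.02608 K/W
Required total resistance R_tot = ΔT/Q_allow = 79/1870 = 0.04225 K/W
R_ceramic-fibre blanket = R_tot − R_other = 0.01617 K/W
L = R·k·A = 0.01617×0.107×16.5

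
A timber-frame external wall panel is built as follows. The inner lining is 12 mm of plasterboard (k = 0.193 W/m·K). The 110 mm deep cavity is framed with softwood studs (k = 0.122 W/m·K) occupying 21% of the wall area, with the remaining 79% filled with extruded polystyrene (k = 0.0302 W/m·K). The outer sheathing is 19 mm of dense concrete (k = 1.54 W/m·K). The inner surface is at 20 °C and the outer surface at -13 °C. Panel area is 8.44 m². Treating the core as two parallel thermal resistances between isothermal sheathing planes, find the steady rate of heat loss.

Sheathing layers in series; stud and cavity paths in parallel between them.
R_inner = 0.012/(0.193×8.44) = 0.007367 K/W
R_stud  = 0.11/(0.122×0.21×8.44) = 0.5087 K/W
R_cav   = 0.11/(0.0302×0.79×8.44) = 0.5463 K/W
1/R_core = 1/R_stud + 1/R_cav → R_core = 0.2634 K/W
R_outer = 0.019/(1.54×8.44) = 0.001462 K/W
R_total = 0.2722 K/W
Q = ΔT/R_total = 33/0.2722

Q ≈ 121 W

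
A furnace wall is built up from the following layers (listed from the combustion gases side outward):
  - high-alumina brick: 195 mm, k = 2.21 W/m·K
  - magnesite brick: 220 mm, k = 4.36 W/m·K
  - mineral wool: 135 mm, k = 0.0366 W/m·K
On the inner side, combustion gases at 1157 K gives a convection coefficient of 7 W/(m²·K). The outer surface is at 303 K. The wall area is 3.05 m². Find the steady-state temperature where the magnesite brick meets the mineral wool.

Model the wall as resistances in series:
R_inner film = 1/(h_i·A) = 1/(7×3.05) = 0.04684 K/W
R_high-alumina brick = L/(kA) = 0.195/(2.21×3.05) = 0.02893 K/W
R_magnesite brick = L/(kA) = 0.22/(4.36×3.05) = 0.01654 K/W
R_mineral wool = L/(kA) = 0.135/(0.0366×3.05) = 1.209 K/W
R_total = 1.302 K/W;  Q = ΔT/R_total = 854/1.302 = 656.1 W
T_interface = T_inner − Q·ΣR(inner→interface) = 1157 − 656×0.09231

T ≈ 1100 K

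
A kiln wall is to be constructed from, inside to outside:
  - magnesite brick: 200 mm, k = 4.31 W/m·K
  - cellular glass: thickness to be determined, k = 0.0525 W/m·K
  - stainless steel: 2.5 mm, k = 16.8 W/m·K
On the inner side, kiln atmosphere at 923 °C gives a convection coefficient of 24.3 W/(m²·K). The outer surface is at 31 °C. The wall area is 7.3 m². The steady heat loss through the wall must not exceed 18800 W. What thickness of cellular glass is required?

L ≈ 13.6 mm

Treating each layer as a thermal resistance in series:
R_inner film = 1/(h_i·A) = 1/(24.3×7.3) = 0.005637 K/W
R_magnesite brick = L/(kA) = 0.2/(4.31×7.3) = 0.006357 K/W
R_stainless steel = L/(kA) = 0.0025/(16.8×7.3) = 2.038×10^-5 K/W
Sum of the known resistances R_other = 0.01201 K/W
Required total resistance R_tot = ΔT/Q_allow = 892/18800 = 0.04745 K/W
R_cellular glass = R_tot − R_other = 0.03543 K/W
L = R·k·A = 0.03543×0.0525×7.3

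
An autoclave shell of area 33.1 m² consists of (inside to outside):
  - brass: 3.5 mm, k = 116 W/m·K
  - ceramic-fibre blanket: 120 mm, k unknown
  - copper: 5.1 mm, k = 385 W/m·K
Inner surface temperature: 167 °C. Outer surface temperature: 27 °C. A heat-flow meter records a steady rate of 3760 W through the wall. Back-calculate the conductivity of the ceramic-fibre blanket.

Treating each layer as a thermal resistance in series:
R_brass = L/(kA) = 0.0035/(116×33.1) = 9.116×10^-7 K/W
R_copper = L/(kA) = 0.0051/(385×33.1) = 4.002×10^-7 K/W
Sum of known resistances R_other = 1.312×10^-6 K/W
Total R = ΔT/Q = 140/3760 = 0.03723 K/W
R_ceramic-fibre blanket = R_total − R_other = 0.03723 K/W
k = L/(R·A) = 0.12/(0.03723×33.1)

k ≈ 0.0974 W/(m·K)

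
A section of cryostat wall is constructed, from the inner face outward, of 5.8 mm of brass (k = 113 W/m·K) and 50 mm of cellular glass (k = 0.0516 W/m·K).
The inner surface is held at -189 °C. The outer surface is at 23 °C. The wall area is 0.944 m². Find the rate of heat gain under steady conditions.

Q ≈ 207 W

Treating each layer as a thermal resistance in series:
R_brass = L/(kA) = 0.0058/(113×0.944) = 5.437×10^-5 K/W
R_cellular glass = L/(kA) = 0.05/(0.0516×0.944) = 1.026 K/W
R_total = 1.027 K/W
Q = ΔT / R_total = 212 / 1.027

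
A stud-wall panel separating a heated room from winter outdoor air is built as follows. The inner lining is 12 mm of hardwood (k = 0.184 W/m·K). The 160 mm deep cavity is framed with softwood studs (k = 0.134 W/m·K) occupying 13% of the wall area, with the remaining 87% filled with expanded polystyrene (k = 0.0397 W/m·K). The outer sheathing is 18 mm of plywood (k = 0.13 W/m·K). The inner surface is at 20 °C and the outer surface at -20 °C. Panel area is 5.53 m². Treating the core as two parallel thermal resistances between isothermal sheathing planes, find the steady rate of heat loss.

Sheathing layers in series; stud and cavity paths in parallel between them.
R_inner = 0.012/(0.184×5.53) = 0.01179 K/W
R_stud  = 0.16/(0.134×0.13×5.53) = 1.661 K/W
R_cav   = 0.16/(0.0397×0.87×5.53) = 0.8377 K/W
1/R_core = 1/R_stud + 1/R_cav → R_core = 0.5568 K/W
R_outer = 0.018/(0.13×5.53) = 0.02504 K/W
R_total = 0.5937 K/W
Q = ΔT/R_total = 40/0.5937

Q ≈ 67.4 W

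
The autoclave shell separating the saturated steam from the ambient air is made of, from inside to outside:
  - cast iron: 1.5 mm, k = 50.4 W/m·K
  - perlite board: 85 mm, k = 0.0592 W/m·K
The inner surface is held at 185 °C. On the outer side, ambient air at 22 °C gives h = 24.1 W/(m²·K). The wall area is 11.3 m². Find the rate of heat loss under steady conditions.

Treating each layer as a thermal resistance in series:
R_cast iron = L/(kA) = 0.0015/(50.4×11.3) = 2.634×10^-6 K/W
R_perlite board = L/(kA) = 0.085/(0.0592×11.3) = 0.1271 K/W
R_outer film = 1/(h_o·A) = 1/(24.1×11.3) = 0.003672 K/W
R_total = 0.1307 K/W
Q = ΔT / R_total = 163 / 0.1307

Q ≈ 1250 W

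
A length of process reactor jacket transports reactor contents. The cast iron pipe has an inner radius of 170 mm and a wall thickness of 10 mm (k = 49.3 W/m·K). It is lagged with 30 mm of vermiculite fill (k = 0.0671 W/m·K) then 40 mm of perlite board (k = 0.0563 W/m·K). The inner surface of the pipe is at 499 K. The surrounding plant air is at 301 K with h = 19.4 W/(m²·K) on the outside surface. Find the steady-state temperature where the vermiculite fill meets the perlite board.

Treating each annulus and film as a series resistance:
R_cast iron pipe wall = ln(180/170)/(2π×49.3×1) = 1.845×10^-4 K/W
R_vermiculite fill = ln(210/180)/(2π×0.0671×1) = 0.3656 K/W
R_perlite board = ln(250/210)/(2π×0.0563×1) = 0.4929 K/W
R_outer film = 1/(h_o·2πr_oL) = 1/(19.4×2π×0.25×1) = 0.03282 K/W
R_total = 0.8915 K/W
Q = ΔT/R_total = 198/0.8915
Q = 222 W/m
T_interface = T_inner − Q·ΣR(inner→interface) = 499 − 222×0.3658

T ≈ 418 K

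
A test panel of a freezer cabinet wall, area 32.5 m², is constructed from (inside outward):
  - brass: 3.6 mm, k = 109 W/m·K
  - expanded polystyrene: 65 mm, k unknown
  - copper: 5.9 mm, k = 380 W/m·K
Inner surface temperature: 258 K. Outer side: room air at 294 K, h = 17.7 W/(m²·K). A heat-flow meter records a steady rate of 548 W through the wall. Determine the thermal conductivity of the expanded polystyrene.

k ≈ 0.0313 W/(m·K)

Model the wall as resistances in series:
R_brass = L/(kA) = 0.0036/(109×32.5) = 1.016×10^-6 K/W
R_copper = L/(kA) = 0.0059/(380×32.5) = 4.777×10^-7 K/W
R_outer film = 1/(h_o·A) = 1/(17.7×32.5) = 0.001738 K/W
Sum of known resistances R_other = 0.00174 K/W
Total R = ΔT/Q = 36/548 = 0.06569 K/W
R_expanded polystyrene = R_total − R_other = 0.06395 K/W
k = L/(R·A) = 0.065/(0.06395×32.5)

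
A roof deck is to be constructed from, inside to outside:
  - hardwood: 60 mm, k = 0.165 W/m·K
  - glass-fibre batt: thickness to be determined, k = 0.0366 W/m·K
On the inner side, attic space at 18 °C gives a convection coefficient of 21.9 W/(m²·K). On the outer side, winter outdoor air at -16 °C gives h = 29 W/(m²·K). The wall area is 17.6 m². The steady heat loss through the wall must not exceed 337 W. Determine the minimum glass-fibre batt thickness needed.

Treating each layer as a thermal resistance in series:
R_inner film = 1/(h_i·A) = 1/(21.9×17.6) = 0.002594 K/W
R_hardwood = L/(kA) = 0.06/(0.165×17.6) = 0.02066 K/W
R_outer film = 1/(h_o·A) = 1/(29×17.6) = 0.001959 K/W
Sum of the known resistances R_other = 0.02521 K/W
Required total resistance R_tot = ΔT/Q_allow = 34/337 = 0.1009 K/W
R_glass-fibre batt = R_tot − R_other = 0.07568 K/W
L = R·k·A = 0.07568×0.0366×17.6

L ≈ 48.7 mm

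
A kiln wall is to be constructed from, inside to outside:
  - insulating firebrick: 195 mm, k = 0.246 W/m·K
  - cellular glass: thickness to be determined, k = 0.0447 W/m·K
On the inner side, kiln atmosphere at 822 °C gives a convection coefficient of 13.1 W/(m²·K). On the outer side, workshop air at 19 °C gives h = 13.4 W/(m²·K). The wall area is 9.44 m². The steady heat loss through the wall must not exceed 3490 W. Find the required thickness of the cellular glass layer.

Thermal resistances in series:
R_inner film = 1/(h_i·A) = 1/(13.1×9.44) = 0.008086 K/W
R_insulating firebrick = L/(kA) = 0.195/(0.246×9.44) = 0.08397 K/W
R_outer film = 1/(h_o·A) = 1/(13.4×9.44) = 0.007905 K/W
Sum of the known resistances R_other = 0.09996 K/W
Required total resistance R_tot = ΔT/Q_allow = 803/3490 = 0.2301 K/W
R_cellular glass = R_tot − R_other = 0.1301 K/W
L = R·k·A = 0.1301×0.0447×9.44

L ≈ 54.9 mm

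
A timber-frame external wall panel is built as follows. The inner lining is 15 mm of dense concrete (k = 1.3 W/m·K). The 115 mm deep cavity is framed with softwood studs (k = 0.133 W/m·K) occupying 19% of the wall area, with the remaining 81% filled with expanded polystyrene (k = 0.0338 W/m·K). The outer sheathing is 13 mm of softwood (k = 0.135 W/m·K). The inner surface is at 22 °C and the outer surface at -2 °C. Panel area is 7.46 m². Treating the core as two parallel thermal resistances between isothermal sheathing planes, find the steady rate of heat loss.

Q ≈ 78.1 W

Sheathing layers in series; stud and cavity paths in parallel between them.
R_inner = 0.015/(1.3×7.46) = 0.001547 K/W
R_stud  = 0.115/(0.133×0.19×7.46) = 0.61 K/W
R_cav   = 0.115/(0.0338×0.81×7.46) = 0.5631 K/W
1/R_core = 1/R_stud + 1/R_cav → R_core = 0.2928 K/W
R_outer = 0.013/(0.135×7.46) = 0.01291 K/W
R_total = 0.3073 K/W
Q = ΔT/R_total = 24/0.3073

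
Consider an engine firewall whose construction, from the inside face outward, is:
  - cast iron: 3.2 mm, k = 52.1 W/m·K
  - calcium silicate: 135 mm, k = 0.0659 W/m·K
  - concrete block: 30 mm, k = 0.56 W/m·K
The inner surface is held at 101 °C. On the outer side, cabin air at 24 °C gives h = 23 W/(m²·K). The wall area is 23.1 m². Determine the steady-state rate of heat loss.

Treating each layer as a thermal resistance in series:
R_cast iron = L/(kA) = 0.0032/(52.1×23.1) = 2.659×10^-6 K/W
R_calcium silicate = L/(kA) = 0.135/(0.0659×23.1) = 0.08868 K/W
R_concrete block = L/(kA) = 0.03/(0.56×23.1) = 0.002319 K/W
R_outer film = 1/(h_o·A) = 1/(23×23.1) = 0.001882 K/W
R_total = 0.09289 K/W
Q = ΔT / R_total = 77 / 0.09289

Q ≈ 829 W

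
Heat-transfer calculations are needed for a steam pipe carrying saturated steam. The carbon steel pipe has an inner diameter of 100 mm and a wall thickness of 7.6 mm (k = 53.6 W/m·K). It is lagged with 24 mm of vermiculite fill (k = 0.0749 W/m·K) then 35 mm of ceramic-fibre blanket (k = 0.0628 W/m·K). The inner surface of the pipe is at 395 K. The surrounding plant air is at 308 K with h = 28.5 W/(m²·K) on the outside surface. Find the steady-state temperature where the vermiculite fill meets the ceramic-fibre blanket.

Per-layer cylindrical resistances, series-summed:
R_carbon steel pipe wall = ln(57.6/50)/(2π×53.6×1) = 4.202×10^-4 K/W
R_vermiculite fill = ln(81.6/57.6)/(2π×0.0749×1) = 0.7401 K/W
R_ceramic-fibre blanket = ln(116.6/81.6)/(2π×0.0628×1) = 0.9045 K/W
R_outer film = 1/(h_o·2πr_oL) = 1/(28.5×2π×0.1166×1) = 0.04789 K/W
R_total = 1.693 K/W
Q = ΔT/R_total = 87/1.693
Q = 51.4 W/m
T_interface = T_inner − Q·ΣR(inner→interface) = 395 − 51.4×0.7405

T ≈ 357 K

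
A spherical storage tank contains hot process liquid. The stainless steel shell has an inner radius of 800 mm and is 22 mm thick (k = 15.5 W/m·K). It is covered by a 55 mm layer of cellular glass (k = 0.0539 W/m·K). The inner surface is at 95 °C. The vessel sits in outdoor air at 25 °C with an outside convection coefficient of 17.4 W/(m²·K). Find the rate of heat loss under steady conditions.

Q ≈ 589 W

Each spherical layer contributes R = (1/r_i − 1/r_o)/(4πk):
R_stainless steel shell = (1/0.8 − 1/0.822)/(4π×15.5) = 1.718×10^-4 K/W
R_cellular glass = (1/0.822 − 1/0.877)/(4π×0.0539) = 0.1126 K/W
R_outer film = 1/(h·4πr_o²) = 1/(17.4×4π×0.877²) = 0.005946 K/W
R_total = 0.1188 K/W
Q = ΔT/R_total = 70/0.1188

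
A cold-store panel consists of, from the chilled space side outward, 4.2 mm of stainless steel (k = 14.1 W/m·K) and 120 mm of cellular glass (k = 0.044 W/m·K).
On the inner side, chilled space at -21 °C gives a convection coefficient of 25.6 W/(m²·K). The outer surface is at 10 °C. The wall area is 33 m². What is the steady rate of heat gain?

Using the resistance-network approach (series):
R_inner film = 1/(h_i·A) = 1/(25.6×33) = 0.001184 K/W
R_stainless steel = L/(kA) = 0.0042/(14.1×33) = 9.026×10^-6 K/W
R_cellular glass = L/(kA) = 0.12/(0.044×33) = 0.08264 K/W
R_total = 0.08384 K/W
Q = ΔT / R_total = 31 / 0.08384

Q ≈ 370 W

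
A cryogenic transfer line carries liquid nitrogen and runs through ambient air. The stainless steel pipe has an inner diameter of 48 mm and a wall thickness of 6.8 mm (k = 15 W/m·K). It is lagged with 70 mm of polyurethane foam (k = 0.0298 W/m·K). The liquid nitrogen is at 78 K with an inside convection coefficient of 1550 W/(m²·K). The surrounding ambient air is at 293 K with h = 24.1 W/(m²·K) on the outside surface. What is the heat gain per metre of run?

For a radial system each layer contributes R = ln(r_out/r_in)/(2πkL); films add R = 1/(hA).
R_inner film = 1/(h_i·2πr₁L) = 1/(1550×2π×0.024×1) = 0.004278 K/W
R_stainless steel pipe wall = ln(30.8/24)/(2π×15×1) = 0.002647 K/W
R_polyurethane foam = ln(100.8/30.8)/(2π×0.0298×1) = 6.332 K/W
R_outer film = 1/(h_o·2πr_oL) = 1/(24.1×2π×0.1008×1) = 0.06552 K/W
R_total = 6.405 K/W
Q = ΔT/R_total = 215/6.405

q′ ≈ 33.6 W/m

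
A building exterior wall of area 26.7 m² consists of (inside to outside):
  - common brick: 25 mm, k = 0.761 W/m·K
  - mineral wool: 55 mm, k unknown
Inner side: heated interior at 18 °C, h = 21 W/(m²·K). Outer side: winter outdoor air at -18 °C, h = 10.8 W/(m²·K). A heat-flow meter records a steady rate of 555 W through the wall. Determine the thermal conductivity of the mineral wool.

k ≈ 0.0353 W/(m·K)

Thermal resistances in series:
R_inner film = 1/(h_i·A) = 1/(21×26.7) = 0.001783 K/W
R_common brick = L/(kA) = 0.025/(0.761×26.7) = 0.00123 K/W
R_outer film = 1/(h_o·A) = 1/(10.8×26.7) = 0.003468 K/W
Sum of known resistances R_other = 0.006482 K/W
Total R = ΔT/Q = 36/555 = 0.06486 K/W
R_mineral wool = R_total − R_other = 0.05838 K/W
k = L/(R·A) = 0.055/(0.05838×26.7)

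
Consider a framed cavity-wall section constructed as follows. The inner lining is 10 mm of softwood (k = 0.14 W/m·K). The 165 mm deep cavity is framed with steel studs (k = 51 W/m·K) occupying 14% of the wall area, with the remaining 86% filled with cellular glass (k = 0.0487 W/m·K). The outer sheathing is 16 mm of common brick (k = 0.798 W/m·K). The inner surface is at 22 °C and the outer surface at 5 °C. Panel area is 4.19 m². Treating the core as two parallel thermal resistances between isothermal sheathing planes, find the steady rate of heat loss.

Q ≈ 622 W

Sheathing layers in series; stud and cavity paths in parallel between them.
R_inner = 0.01/(0.14×4.19) = 0.01705 K/W
R_stud  = 0.165/(51×0.14×4.19) = 0.005515 K/W
R_cav   = 0.165/(0.0487×0.86×4.19) = 0.9402 K/W
1/R_core = 1/R_stud + 1/R_cav → R_core = 0.005483 K/W
R_outer = 0.016/(0.798×4.19) = 0.004785 K/W
R_total = 0.02732 K/W
Q = ΔT/R_total = 17/0.02732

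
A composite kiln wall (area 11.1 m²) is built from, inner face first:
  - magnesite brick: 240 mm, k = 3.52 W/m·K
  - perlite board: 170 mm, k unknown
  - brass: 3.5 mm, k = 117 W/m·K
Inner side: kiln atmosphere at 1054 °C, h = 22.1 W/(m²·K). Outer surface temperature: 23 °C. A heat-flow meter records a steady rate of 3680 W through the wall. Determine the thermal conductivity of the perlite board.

Series thermal resistances:
R_inner film = 1/(h_i·A) = 1/(22.1×11.1) = 0.004076 K/W
R_magnesite brick = L/(kA) = 0.24/(3.52×11.1) = 0.006143 K/W
R_brass = L/(kA) = 0.0035/(117×11.1) = 2.695×10^-6 K/W
Sum of known resistances R_other = 0.01022 K/W
Total R = ΔT/Q = 1031/3680 = 0.2802 K/W
R_perlite board = R_total − R_other = 0.2699 K/W
k = L/(R·A) = 0.17/(0.2699×11.1)

k ≈ 0.0567 W/(m·K)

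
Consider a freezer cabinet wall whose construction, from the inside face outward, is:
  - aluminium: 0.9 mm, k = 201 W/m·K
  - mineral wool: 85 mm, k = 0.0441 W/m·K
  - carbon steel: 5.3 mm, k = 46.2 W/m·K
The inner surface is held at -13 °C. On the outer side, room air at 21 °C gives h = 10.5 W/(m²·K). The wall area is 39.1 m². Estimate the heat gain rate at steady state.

Q ≈ 657 W

Series thermal resistances:
R_aluminium = L/(kA) = 0.0009/(201×39.1) = 1.145×10^-7 K/W
R_mineral wool = L/(kA) = 0.085/(0.0441×39.1) = 0.0493 K/W
R_carbon steel = L/(kA) = 0.0053/(46.2×39.1) = 2.934×10^-6 K/W
R_outer film = 1/(h_o·A) = 1/(10.5×39.1) = 0.002436 K/W
R_total = 0.05173 K/W
Q = ΔT / R_total = 34 / 0.05173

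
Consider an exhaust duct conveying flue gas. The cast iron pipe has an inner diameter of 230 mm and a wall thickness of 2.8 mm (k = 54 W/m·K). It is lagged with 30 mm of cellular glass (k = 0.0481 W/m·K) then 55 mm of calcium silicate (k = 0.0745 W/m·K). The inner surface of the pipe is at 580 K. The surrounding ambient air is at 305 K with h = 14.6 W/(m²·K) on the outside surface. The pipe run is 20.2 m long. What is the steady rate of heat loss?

Radial resistances (cylindrical: R_cond = ln(r_o/r_i)/(2πkL), R_conv = 1/(h·2πrL)):
R_cast iron pipe wall = ln(117.8/115)/(2π×54×20.2) = 3.51×10^-6 K/W
R_cellular glass = ln(147.8/117.8)/(2π×0.0481×20.2) = 0.03716 K/W
R_calcium silicate = ln(202.8/147.8)/(2π×0.0745×20.2) = 0.03346 K/W
R_outer film = 1/(h_o·2πr_oL) = 1/(14.6×2π×0.2028×20.2) = 0.002661 K/W
R_total = 0.07328 K/W
Q = ΔT/R_total = 275/0.07328

Q ≈ 3750 W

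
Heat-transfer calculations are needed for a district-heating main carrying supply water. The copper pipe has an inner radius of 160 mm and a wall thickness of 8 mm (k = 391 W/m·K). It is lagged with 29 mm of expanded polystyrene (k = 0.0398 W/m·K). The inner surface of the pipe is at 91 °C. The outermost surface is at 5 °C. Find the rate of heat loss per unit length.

For a radial system each layer contributes R = ln(r_out/r_in)/(2πkL); films add R = 1/(hA).
R_copper pipe wall = ln(168/160)/(2π×391×1) = 1.986×10^-5 K/W
R_expanded polystyrene = ln(197/168)/(2π×0.0398×1) = 0.6368 K/W
R_total = 0.6368 K/W
Q = ΔT/R_total = 86/0.6368

q′ ≈ 135 W/m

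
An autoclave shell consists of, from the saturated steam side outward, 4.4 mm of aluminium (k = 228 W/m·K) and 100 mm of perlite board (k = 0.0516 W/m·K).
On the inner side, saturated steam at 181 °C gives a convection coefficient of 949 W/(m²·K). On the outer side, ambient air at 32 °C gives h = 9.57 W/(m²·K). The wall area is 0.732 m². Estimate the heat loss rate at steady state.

Thermal resistances in series:
R_inner film = 1/(h_i·A) = 1/(949×0.732) = 0.00144 K/W
R_aluminium = L/(kA) = 0.0044/(228×0.732) = 2.636×10^-5 K/W
R_perlite board = L/(kA) = 0.1/(0.0516×0.732) = 2.648 K/W
R_outer film = 1/(h_o·A) = 1/(9.57×0.732) = 0.1428 K/W
R_total = 2.792 K/W
Q = ΔT / R_total = 149 / 2.792

Q ≈ 53.4 W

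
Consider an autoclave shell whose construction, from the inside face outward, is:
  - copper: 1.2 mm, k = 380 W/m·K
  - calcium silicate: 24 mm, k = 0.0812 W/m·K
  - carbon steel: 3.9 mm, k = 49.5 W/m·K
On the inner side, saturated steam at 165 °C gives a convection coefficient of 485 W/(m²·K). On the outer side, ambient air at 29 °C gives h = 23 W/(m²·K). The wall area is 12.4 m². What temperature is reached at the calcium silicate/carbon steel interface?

Treating each layer as a thermal resistance in series:
R_inner film = 1/(h_i·A) = 1/(485×12.4) = 1.663×10^-4 K/W
R_copper = L/(kA) = 0.0012/(380×12.4) = 2.547×10^-7 K/W
R_calcium silicate = L/(kA) = 0.024/(0.0812×12.4) = 0.02384 K/W
R_carbon steel = L/(kA) = 0.0039/(49.5×12.4) = 6.354×10^-6 K/W
R_outer film = 1/(h_o·A) = 1/(23×12.4) = 0.003506 K/W
R_total = 0.02752 K/W;  Q = ΔT/R_total = 136/0.02752 = 4943 W
T_interface = T_inner − Q·ΣR(inner→interface) = 165 − 4940×0.024

T ≈ 46.4 °C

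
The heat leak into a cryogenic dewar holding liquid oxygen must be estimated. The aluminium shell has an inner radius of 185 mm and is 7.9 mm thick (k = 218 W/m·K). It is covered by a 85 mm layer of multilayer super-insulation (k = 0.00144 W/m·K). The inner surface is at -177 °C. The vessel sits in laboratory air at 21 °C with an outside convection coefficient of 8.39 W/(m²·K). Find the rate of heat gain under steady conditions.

Q ≈ 2.26 W

Each spherical layer contributes R = (1/r_i − 1/r_o)/(4πk):
R_aluminium shell = (1/0.185 − 1/0.1929)/(4π×218) = 8.081×10^-5 K/W
R_multilayer super-insulation = (1/0.1929 − 1/0.2779)/(4π×0.00144) = 87.62 K/W
R_outer film = 1/(h·4πr_o²) = 1/(8.39×4π×0.2779²) = 0.1228 K/W
R_total = 87.75 K/W
Q = ΔT/R_total = 198/87.75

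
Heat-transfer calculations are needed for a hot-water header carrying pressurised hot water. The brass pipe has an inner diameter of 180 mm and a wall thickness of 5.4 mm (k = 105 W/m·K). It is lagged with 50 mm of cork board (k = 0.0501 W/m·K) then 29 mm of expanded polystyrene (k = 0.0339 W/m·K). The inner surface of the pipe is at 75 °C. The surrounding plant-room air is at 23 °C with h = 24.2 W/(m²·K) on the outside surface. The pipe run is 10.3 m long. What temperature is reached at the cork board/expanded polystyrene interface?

T ≈ 43.8 °C

Treating each annulus and film as a series resistance:
R_brass pipe wall = ln(95.4/90)/(2π×105×10.3) = 8.575×10^-6 K/W
R_cork board = ln(145.4/95.4)/(2π×0.0501×10.3) = 0.13 K/W
R_expanded polystyrene = ln(174.4/145.4)/(2π×0.0339×10.3) = 0.08289 K/W
R_outer film = 1/(h_o·2πr_oL) = 1/(24.2×2π×0.1744×10.3) = 0.003661 K/W
R_total = 0.2165 K/W
Q = ΔT/R_total = 52/0.2165
Q = 240 W
T_interface = T_inner − Q·ΣR(inner→interface) = 75 − 240×0.13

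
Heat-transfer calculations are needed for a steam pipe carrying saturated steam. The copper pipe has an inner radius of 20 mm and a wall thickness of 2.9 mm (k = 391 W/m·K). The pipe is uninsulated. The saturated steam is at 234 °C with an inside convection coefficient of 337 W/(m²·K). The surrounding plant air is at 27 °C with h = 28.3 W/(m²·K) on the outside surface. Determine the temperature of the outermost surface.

Radial resistances (cylindrical: R_cond = ln(r_o/r_i)/(2πkL), R_conv = 1/(h·2πrL)):
R_inner film = 1/(h_i·2πr₁L) = 1/(337×2π×0.02×1) = 0.02361 K/W
R_copper pipe wall = ln(22.9/20)/(2π×391×1) = 5.512×10^-5 K/W
R_outer film = 1/(h_o·2πr_oL) = 1/(28.3×2π×0.0229×1) = 0.2456 K/W
R_total = 0.2693 K/W
Q = ΔT/R_total = 207/0.2693
Q = 769 W/m
T_interface = T_inner − Q·ΣR(inner→interface) = 234 − 769×0.02367

T ≈ 216 °C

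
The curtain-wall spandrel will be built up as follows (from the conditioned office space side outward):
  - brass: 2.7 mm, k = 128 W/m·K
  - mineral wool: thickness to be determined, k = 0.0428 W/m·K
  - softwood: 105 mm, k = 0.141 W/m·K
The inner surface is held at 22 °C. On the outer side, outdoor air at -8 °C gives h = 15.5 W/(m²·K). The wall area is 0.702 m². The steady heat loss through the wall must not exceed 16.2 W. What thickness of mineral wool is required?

Model the wall as resistances in series:
R_brass = L/(kA) = 0.0027/(128×0.702) = 3.005×10^-5 K/W
R_softwood = L/(kA) = 0.105/(0.141×0.702) = 1.061 K/W
R_outer film = 1/(h_o·A) = 1/(15.5×0.702) = 0.0919 K/W
Sum of the known resistances R_other = 1.153 K/W
Required total resistance R_tot = ΔT/Q_allow = 30/16.2 = 1.852 K/W
R_mineral wool = R_tot − R_other = 0.6991 K/W
L = R·k·A = 0.6991×0.0428×0.702

L ≈ 21 mm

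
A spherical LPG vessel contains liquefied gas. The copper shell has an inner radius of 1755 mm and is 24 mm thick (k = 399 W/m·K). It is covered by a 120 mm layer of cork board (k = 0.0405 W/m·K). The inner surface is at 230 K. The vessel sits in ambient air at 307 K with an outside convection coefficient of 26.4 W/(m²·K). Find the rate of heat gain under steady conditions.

Q ≈ 1090 W

For a spherical shell R = (1/r₁ − 1/r₂)/(4πk); film R = 1/(h·4πr²). In series:
R_copper shell = (1/1.755 − 1/1.779)/(4π×399) = 1.533×10^-6 K/W
R_cork board = (1/1.779 − 1/1.899)/(4π×0.0405) = 0.06979 K/W
R_outer film = 1/(h·4πr_o²) = 1/(26.4×4π×1.899²) = 8.359×10^-4 K/W
R_total = 0.07063 K/W
Q = ΔT/R_total = 77/0.07063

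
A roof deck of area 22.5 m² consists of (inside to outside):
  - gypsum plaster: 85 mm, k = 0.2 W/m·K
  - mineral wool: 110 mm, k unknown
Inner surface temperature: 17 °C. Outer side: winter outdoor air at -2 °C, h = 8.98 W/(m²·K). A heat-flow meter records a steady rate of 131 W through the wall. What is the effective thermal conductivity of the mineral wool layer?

k ≈ 0.0403 W/(m·K)

Series thermal resistances:
R_gypsum plaster = L/(kA) = 0.085/(0.2×22.5) = 0.01889 K/W
R_outer film = 1/(h_o·A) = 1/(8.98×22.5) = 0.004949 K/W
Sum of known resistances R_other = 0.02384 K/W
Total R = ΔT/Q = 19/131 = 0.145 K/W
R_mineral wool = R_total − R_other = 0.1212 K/W
k = L/(R·A) = 0.11/(0.1212×22.5)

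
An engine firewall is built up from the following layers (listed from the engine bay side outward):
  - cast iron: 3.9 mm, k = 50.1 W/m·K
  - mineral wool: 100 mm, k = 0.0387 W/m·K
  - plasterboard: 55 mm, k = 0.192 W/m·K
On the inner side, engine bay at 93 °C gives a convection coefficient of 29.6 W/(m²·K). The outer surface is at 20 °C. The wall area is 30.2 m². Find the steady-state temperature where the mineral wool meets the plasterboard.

T ≈ 27.2 °C

Series thermal resistances:
R_inner film = 1/(h_i·A) = 1/(29.6×30.2) = 0.001119 K/W
R_cast iron = L/(kA) = 0.0039/(50.1×30.2) = 2.578×10^-6 K/W
R_mineral wool = L/(kA) = 0.1/(0.0387×30.2) = 0.08556 K/W
R_plasterboard = L/(kA) = 0.055/(0.192×30.2) = 0.009485 K/W
R_total = 0.09617 K/W;  Q = ΔT/R_total = 73/0.09617 = 759.1 W
T_interface = T_inner − Q·ΣR(inner→interface) = 93 − 759×0.08668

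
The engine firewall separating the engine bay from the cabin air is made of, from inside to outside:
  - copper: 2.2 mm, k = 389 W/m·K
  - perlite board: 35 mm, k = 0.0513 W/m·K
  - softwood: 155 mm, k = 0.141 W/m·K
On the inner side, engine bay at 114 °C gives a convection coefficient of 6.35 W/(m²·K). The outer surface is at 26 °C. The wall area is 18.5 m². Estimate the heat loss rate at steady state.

Q ≈ 840 W

Series thermal resistances:
R_inner film = 1/(h_i·A) = 1/(6.35×18.5) = 0.008512 K/W
R_copper = L/(kA) = 0.0022/(389×18.5) = 3.057×10^-7 K/W
R_perlite board = L/(kA) = 0.035/(0.0513×18.5) = 0.03688 K/W
R_softwood = L/(kA) = 0.155/(0.141×18.5) = 0.05942 K/W
R_total = 0.1048 K/W
Q = ΔT / R_total = 88 / 0.1048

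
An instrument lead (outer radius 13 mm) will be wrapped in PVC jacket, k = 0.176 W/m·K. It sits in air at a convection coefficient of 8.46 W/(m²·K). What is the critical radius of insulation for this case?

For a cylinder r_cr = k/h = 0.176/8.46
r_cr = 20.8 mm; since the bare radius (13 mm) is below r_cr, adding a thin layer of insulation will *increase* heat loss.

r_cr ≈ 20.8 mm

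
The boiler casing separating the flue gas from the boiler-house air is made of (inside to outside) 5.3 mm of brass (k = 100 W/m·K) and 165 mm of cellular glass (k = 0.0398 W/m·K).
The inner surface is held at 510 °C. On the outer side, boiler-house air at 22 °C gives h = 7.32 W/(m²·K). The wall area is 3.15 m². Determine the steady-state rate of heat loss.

Treating each layer as a thermal resistance in series:
R_brass = L/(kA) = 0.0053/(100×3.15) = 1.683×10^-5 K/W
R_cellular glass = L/(kA) = 0.165/(0.0398×3.15) = 1.316 K/W
R_outer film = 1/(h_o·A) = 1/(7.32×3.15) = 0.04337 K/W
R_total = 1.359 K/W
Q = ΔT / R_total = 488 / 1.359

Q ≈ 359 W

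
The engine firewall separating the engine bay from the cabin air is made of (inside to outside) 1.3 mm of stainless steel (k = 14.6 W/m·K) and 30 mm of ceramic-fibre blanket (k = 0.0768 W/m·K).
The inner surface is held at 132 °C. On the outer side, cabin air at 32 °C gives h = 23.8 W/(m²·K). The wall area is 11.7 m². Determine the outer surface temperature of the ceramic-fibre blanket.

Thermal resistances in series:
R_stainless steel = L/(kA) = 0.0013/(14.6×11.7) = 7.61×10^-6 K/W
R_ceramic-fibre blanket = L/(kA) = 0.03/(0.0768×11.7) = 0.03339 K/W
R_outer film = 1/(h_o·A) = 1/(23.8×11.7) = 0.003591 K/W
R_total = 0.03699 K/W;  Q = ΔT/R_total = 100/0.03699 = 2704 W
T_interface = T_inner − Q·ΣR(inner→interface) = 132 − 2700×0.03339

T ≈ 41.7 °C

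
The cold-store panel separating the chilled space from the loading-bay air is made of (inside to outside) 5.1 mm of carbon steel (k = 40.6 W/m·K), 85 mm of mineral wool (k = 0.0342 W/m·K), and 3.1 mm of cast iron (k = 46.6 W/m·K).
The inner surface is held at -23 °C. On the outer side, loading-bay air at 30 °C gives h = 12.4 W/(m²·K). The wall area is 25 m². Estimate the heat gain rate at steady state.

Using the resistance-network approach (series):
R_carbon steel = L/(kA) = 0.0051/(40.6×25) = 5.025×10^-6 K/W
R_mineral wool = L/(kA) = 0.085/(0.0342×25) = 0.09942 K/W
R_cast iron = L/(kA) = 0.0031/(46.6×25) = 2.661×10^-6 K/W
R_outer film = 1/(h_o·A) = 1/(12.4×25) = 0.003226 K/W
R_total = 0.1026 K/W
Q = ΔT / R_total = 53 / 0.1026

Q ≈ 516 W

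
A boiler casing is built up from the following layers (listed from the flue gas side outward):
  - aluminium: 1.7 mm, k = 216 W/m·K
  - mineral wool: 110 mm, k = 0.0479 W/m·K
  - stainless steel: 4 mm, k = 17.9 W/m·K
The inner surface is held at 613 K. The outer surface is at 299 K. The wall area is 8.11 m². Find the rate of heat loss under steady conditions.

Thermal resistances in series:
R_aluminium = L/(kA) = 0.0017/(216×8.11) = 9.705×10^-7 K/W
R_mineral wool = L/(kA) = 0.11/(0.0479×8.11) = 0.2832 K/W
R_stainless steel = L/(kA) = 0.004/(17.9×8.11) = 2.755×10^-5 K/W
R_total = 0.2832 K/W
Q = ΔT / R_total = 314 / 0.2832

Q ≈ 1110 W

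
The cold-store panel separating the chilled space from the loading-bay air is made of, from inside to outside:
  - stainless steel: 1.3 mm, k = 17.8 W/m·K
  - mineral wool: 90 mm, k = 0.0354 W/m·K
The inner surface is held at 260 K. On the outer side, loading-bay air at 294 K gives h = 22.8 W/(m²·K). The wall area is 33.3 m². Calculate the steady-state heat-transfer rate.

Q ≈ 438 W

Thermal resistances in series:
R_stainless steel = L/(kA) = 0.0013/(17.8×33.3) = 2.193×10^-6 K/W
R_mineral wool = L/(kA) = 0.09/(0.0354×33.3) = 0.07635 K/W
R_outer film = 1/(h_o·A) = 1/(22.8×33.3) = 0.001317 K/W
R_total = 0.07767 K/W
Q = ΔT / R_total = 34 / 0.07767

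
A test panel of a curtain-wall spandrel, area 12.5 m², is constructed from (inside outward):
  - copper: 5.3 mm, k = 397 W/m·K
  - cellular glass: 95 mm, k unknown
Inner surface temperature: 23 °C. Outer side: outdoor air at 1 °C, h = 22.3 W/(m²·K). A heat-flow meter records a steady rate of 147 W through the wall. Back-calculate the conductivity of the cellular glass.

k ≈ 0.052 W/(m·K)

Treating each layer as a thermal resistance in series:
R_copper = L/(kA) = 0.0053/(397×12.5) = 1.068×10^-6 K/W
R_outer film = 1/(h_o·A) = 1/(22.3×12.5) = 0.003587 K/W
Sum of known resistances R_other = 0.003589 K/W
Total R = ΔT/Q = 22/147 = 0.1497 K/W
R_cellular glass = R_total − R_other = 0.1461 K/W
k = L/(R·A) = 0.095/(0.1461×12.5)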